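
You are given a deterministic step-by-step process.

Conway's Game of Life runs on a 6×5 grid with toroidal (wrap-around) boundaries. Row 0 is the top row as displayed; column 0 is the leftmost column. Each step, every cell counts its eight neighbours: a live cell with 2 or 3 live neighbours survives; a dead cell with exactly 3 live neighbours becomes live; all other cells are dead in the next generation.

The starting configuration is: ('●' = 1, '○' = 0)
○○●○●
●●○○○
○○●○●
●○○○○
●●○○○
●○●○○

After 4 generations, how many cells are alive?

2

0) ○○●○●
●●○○○
○○●○●
●○○○○
●●○○○
●○●○○
1) ○○●●●
●●●○●
○○○○●
●○○○●
●○○○●
●○●●●
2) ○○○○○
○●●○○
○○○○○
○○○●○
○○○○○
○○●○○
3) ○●●○○
○○○○○
○○●○○
○○○○○
○○○○○
○○○○○
4) ○○○○○
○●●○○
○○○○○
○○○○○
○○○○○
○○○○○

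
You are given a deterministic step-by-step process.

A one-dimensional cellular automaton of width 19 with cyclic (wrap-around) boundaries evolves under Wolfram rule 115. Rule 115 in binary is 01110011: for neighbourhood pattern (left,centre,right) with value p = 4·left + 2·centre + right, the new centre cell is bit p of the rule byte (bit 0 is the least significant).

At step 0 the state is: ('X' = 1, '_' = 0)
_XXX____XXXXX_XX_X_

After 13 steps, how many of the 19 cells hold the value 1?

[0] _XXX____XXXXX_XX_X_
[1] X__XXXXX____XX_XX_X
[2] XXX____XXXXX_XX_XX_
[3] __XXXXX____XX_XX_XX
[4] XX____XXXXX_XX_XX_X
[5] _XXXXX____XX_XX_XX_
[6] X____XXXXX_XX_XX_XX
[7] XXXXX____XX_XX_XX__
[8] ____XXXXX_XX_XX_XXX
[9] XXXX____XX_XX_XX__X
[10] ___XXXXX_XX_XX_XXX_
[11] XXX____XX_XX_XX__XX
[12] __XXXXX_XX_XX_XXX__
[13] XX____XX_XX_XX__XXX

11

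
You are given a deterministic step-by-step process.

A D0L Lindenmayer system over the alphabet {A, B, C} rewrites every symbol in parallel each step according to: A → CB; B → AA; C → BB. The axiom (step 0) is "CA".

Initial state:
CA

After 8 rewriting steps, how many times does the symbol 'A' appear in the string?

208

k=0  CA
k=1  BBCB
k=2  AAAABBAA
k=3  CBCBCBCBAAAACBCB
k=4  BBAABBAABBAABBAACBCBCBCBBBAABBAA
k=5  AAAACBCBAAAACBCBAAAACBCBAAAACBCBBBAABBAABBAABBAAAAAACBCBAAAACBCB
k=6  CBCBCBCBBBAABBAACBCBCBCBBBAABBAACBCBCBCBBBAABBAACBCBCBCBBB…CBAAAACBCBAAAACBCBAAAACBCBCBCBCBCBBBAABBAACBCBCBCBBBAABBAA  (len 128)
k=7  BBAABBAABBAABBAAAAAACBCBAAAACBCBBBAABBAABBAABBAAAAAACBCBAA…AABBAABBAAAAAACBCBAAAACBCBBBAABBAABBAABBAAAAAACBCBAAAACBCB  (len 256)
k=8  AAAACBCBAAAACBCBAAAACBCBAAAACBCBCBCBCBCBBBAABBAACBCBCBCBBB…CBAAAACBCBAAAACBCBAAAACBCBCBCBCBCBBBAABBAACBCBCBCBBBAABBAA  (len 512)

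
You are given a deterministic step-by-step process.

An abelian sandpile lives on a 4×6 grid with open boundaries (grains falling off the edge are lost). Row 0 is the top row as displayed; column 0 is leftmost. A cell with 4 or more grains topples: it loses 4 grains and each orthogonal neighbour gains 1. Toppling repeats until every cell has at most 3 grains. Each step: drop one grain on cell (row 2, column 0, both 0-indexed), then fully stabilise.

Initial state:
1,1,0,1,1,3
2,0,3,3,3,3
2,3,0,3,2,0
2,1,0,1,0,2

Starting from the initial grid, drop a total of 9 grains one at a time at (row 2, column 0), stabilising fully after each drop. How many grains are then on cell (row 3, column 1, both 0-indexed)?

3

gen 0: 1,1,0,1,1,3
2,0,3,3,3,3
2,3,0,3,2,0
2,1,0,1,0,2
gen 1: 1,1,0,1,1,3
2,0,3,3,3,3
3,3,0,3,2,0
2,1,0,1,0,2
gen 2: 1,1,0,1,1,3
3,1,3,3,3,3
1,0,1,3,2,0
3,2,0,1,0,2
gen 3: 1,1,0,1,1,3
3,1,3,3,3,3
2,0,1,3,2,0
3,2,0,1,0,2
gen 4: 1,1,0,1,1,3
3,1,3,3,3,3
3,0,1,3,2,0
3,2,0,1,0,2
gen 5: 2,1,0,1,1,3
0,2,3,3,3,3
2,1,1,3,2,0
0,3,0,1,0,2
gen 6: 2,1,0,1,1,3
0,2,3,3,3,3
3,1,1,3,2,0
0,3,0,1,0,2
gen 7: 2,1,0,1,1,3
1,2,3,3,3,3
0,2,1,3,2,0
1,3,0,1,0,2
gen 8: 2,1,0,1,1,3
1,2,3,3,3,3
1,2,1,3,2,0
1,3,0,1,0,2
gen 9: 2,1,0,1,1,3
1,2,3,3,3,3
2,2,1,3,2,0
1,3,0,1,0,2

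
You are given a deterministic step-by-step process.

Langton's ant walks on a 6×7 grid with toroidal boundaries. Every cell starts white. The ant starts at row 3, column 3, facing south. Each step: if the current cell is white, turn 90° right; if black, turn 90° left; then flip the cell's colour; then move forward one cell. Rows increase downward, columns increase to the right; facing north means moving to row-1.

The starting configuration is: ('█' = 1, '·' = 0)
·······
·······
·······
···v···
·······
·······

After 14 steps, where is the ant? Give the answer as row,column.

0) ·······
·······
·······
···v···
·······
·······
1) ·······
·······
·······
··<█···
·······
·······
2) ·······
·······
··^····
··██···
·······
·······
3) ·······
·······
··█>···
··██···
·······
·······
4) ·······
·······
··██···
··█v···
·······
·······
5) ·······
·······
··██···
··█·>··
·······
·······
6) ·······
·······
··██···
··█·█··
····v··
·······
7) ·······
·······
··██···
··█·█··
···<█··
·······
8) ·······
·······
··██···
··█^█··
···██··
·······
9) ·······
·······
··██···
··██>··
···██··
·······
10) ·······
·······
··██^··
··██···
···██··
·······
11) ·······
·······
··███>·
··██···
···██··
·······
12) ·······
·······
··████·
··██·v·
···██··
·······
13) ·······
·······
··████·
··██<█·
···██··
·······
14) ·······
·······
··██^█·
··████·
···██··
·······

2,4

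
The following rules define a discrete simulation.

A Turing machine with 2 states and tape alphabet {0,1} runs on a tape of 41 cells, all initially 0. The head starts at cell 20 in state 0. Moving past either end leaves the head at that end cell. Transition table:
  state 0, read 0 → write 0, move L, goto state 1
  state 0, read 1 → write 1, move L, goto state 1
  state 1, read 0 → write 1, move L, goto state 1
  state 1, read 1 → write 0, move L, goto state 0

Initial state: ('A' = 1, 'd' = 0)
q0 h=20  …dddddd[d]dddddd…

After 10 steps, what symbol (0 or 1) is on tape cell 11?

0) q0 h=20  …dddddd[d]dddddd…
1) q1 h=19  …dddddd[d]dddddd…
2) q1 h=18  …dddddd[d]Addddd…
3) q1 h=17  …dddddd[d]AAdddd…
4) q1 h=16  …dddddd[d]AAAddd…
5) q1 h=15  …dddddd[d]AAAAdd…
6) q1 h=14  …dddddd[d]AAAAAd…
7) q1 h=13  …dddddd[d]AAAAAA…
8) q1 h=12  …dddddd[d]AAAAAA…
9) q1 h=11  …dddddd[d]AAAAAA…
10) q1 h=10  …dddddd[d]AAAAAA…

1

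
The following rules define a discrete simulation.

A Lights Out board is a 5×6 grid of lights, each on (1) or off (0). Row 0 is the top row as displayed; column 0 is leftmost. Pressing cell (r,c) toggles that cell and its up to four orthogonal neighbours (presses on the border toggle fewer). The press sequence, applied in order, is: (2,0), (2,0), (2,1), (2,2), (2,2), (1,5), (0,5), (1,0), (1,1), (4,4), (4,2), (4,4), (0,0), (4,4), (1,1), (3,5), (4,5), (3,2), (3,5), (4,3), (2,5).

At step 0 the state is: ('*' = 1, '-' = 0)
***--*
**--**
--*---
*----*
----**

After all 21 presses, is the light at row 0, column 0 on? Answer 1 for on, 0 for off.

step 0: ***--*
**--**
--*---
*----*
----**
step 1: ***--*
-*--**
***---
-----*
----**
step 2: ***--*
**--**
--*---
*----*
----**
step 3: ***--*
*---**
**----
**---*
----**
step 4: ***--*
*-*-**
*-**--
***--*
----**
step 5: ***--*
*---**
**----
**---*
----**
step 6: ***---
*-----
**---*
**---*
----**
step 7: ***-**
*----*
**---*
**---*
----**
step 8: -**-**
-*---*
-*---*
**---*
----**
step 9: --*-**
*-*--*
-----*
**---*
----**
step 10: --*-**
*-*--*
-----*
**--**
---*--
step 11: --*-**
*-*--*
-----*
***-**
-**---
step 12: --*-**
*-*--*
-----*
***--*
-*****
step 13: ***-**
--*--*
-----*
***--*
-*****
step 14: ***-**
--*--*
-----*
***-**
-**---
step 15: *-*-**
**---*
-*---*
***-**
-**---
step 16: *-*-**
**---*
-*----
***---
-**--*
step 17: *-*-**
**---*
-*----
***--*
-**-*-
step 18: *-*-**
**---*
-**---
*--*-*
-*--*-
step 19: *-*-**
**---*
-**--*
*--**-
-*--**
step 20: *-*-**
**---*
-**--*
*---*-
-***-*
step 21: *-*-**
**----
-**-*-
*---**
-***-*

1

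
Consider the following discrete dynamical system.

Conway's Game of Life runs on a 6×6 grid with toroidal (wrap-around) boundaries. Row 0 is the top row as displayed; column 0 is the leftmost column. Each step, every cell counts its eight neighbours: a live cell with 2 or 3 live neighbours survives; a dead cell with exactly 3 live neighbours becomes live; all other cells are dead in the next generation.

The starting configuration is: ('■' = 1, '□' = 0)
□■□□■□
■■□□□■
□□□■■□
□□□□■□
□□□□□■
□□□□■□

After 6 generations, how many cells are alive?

[0] □■□□■□
■■□□□■
□□□■■□
□□□□■□
□□□□□■
□□□□■□
[1] □■□□■□
■■■■□■
■□□■■□
□□□■■■
□□□□■■
□□□□■■
[2] □■□□□□
□□□□□□
□□□□□□
■□□□□□
■□□□□□
■□□■□□
[3] □□□□□□
□□□□□□
□□□□□□
□□□□□□
■■□□□■
■■□□□□
[4] □□□□□□
□□□□□□
□□□□□□
■□□□□□
□■□□□■
□■□□□■
[5] □□□□□□
□□□□□□
□□□□□□
■□□□□□
□■□□□■
□□□□□□
[6] □□□□□□
□□□□□□
□□□□□□
■□□□□□
■□□□□□
□□□□□□

2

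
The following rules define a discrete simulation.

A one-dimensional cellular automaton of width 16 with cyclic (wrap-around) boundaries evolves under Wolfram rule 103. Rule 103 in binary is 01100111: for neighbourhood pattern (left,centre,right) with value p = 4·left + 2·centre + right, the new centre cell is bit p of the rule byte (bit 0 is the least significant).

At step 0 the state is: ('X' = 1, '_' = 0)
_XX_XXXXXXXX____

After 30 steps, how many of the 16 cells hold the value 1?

step 0: _XX_XXXXXXXX____
step 1: X_XX_______X_XXX
step 2: XX_X_XXXXXXXX___
step 3: _XXXX_______X_XX
step 4: X___X_XXXXXXXX_X
step 5: X_XXXX_______XX_
step 6: XX___X_XXXXXX_XX
step 7: _X_XXXX_____XX__
step 8: XXX___X_XXXX_X_X
step 9: __X_XXXX___XXXX_
step 10: XXXX___X_XX___X_
step 11: ___X_XXXX_X_XXXX
step 12: _XXXX___XXXX___X
step 13: X___X_XX___X_XXX
step 14: X_XXXX_X_XXXX___
step 15: XX___XXXX___X_XX
step 16: _X_XX___X_XXXX__
step 17: XXX_X_XXXX___X_X
step 18: __XXXX___X_XXXX_
step 19: XX___X_XXXX___X_
step 20: _X_XXXX___X_XXXX
step 21: XXX___X_XXXX___X
step 22: __X_XXXX___X_XX_
step 23: XXXX___X_XXXX_X_
step 24: ___X_XXXX___XXXX
step 25: _XXXX___X_XX___X
step 26: X___X_XXXX_X_XXX
step 27: X_XXXX___XXXX___
step 28: XX___X_XX___X_XX
step 29: _X_XXXX_X_XXXX__
step 30: XXX___XXXX___X_X

9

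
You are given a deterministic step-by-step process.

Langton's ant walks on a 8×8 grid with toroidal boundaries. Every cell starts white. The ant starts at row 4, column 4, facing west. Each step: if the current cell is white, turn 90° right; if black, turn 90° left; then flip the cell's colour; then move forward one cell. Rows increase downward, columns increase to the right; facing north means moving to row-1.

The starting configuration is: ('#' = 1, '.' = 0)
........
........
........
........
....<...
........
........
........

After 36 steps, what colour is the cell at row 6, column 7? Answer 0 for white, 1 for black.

gen 0: ........
........
........
........
....<...
........
........
........
gen 1: ........
........
........
....^...
....#...
........
........
........
gen 2: ........
........
........
....#>..
....#...
........
........
........
gen 3: ........
........
........
....##..
....#v..
........
........
........
gen 4: ........
........
........
....##..
....<#..
........
........
........
gen 5: ........
........
........
....##..
.....#..
....v...
........
........
gen 6: ........
........
........
....##..
.....#..
...<#...
........
........
gen 7: ........
........
........
....##..
...^.#..
...##...
........
........
gen 8: ........
........
........
....##..
...#>#..
...##...
........
........
gen 9: ........
........
........
....##..
...###..
...#v...
........
........
gen 10: ........
........
........
....##..
...###..
...#.>..
........
........
gen 11: ........
........
........
....##..
...###..
...#.#..
.....v..
........
gen 12: ........
........
........
....##..
...###..
...#.#..
....<#..
........
gen 13: ........
........
........
....##..
...###..
...#^#..
....##..
........
gen 14: ........
........
........
....##..
...###..
...##>..
....##..
........
gen 15: ........
........
........
....##..
...##^..
...##...
....##..
........
gen 16: ........
........
........
....##..
...#<...
...##...
....##..
........
gen 17: ........
........
........
....##..
...#....
...#v...
....##..
........
gen 18: ........
........
........
....##..
...#....
...#.>..
....##..
........
gen 19: ........
........
........
....##..
...#....
...#.#..
....#v..
........
gen 20: ........
........
........
....##..
...#....
...#.#..
....#.>.
........
gen 21: ........
........
........
....##..
...#....
...#.#..
....#.#.
......v.
gen 22: ........
........
........
....##..
...#....
...#.#..
....#.#.
.....<#.
gen 23: ........
........
........
....##..
...#....
...#.#..
....#^#.
.....##.
gen 24: ........
........
........
....##..
...#....
...#.#..
....##>.
.....##.
gen 25: ........
........
........
....##..
...#....
...#.#^.
....##..
.....##.
gen 26: ........
........
........
....##..
...#....
...#.##>
....##..
.....##.
gen 27: ........
........
........
....##..
...#....
...#.###
....##.v
.....##.
gen 28: ........
........
........
....##..
...#....
...#.###
....##<#
.....##.
gen 29: ........
........
........
....##..
...#....
...#.#^#
....####
.....##.
gen 30: ........
........
........
....##..
...#....
...#.<.#
....####
.....##.
gen 31: ........
........
........
....##..
...#....
...#...#
....#v##
.....##.
gen 32: ........
........
........
....##..
...#....
...#...#
....#.>#
.....##.
gen 33: ........
........
........
....##..
...#....
...#..^#
....#..#
.....##.
gen 34: ........
........
........
....##..
...#....
...#..#>
....#..#
.....##.
gen 35: ........
........
........
....##..
...#...^
...#..#.
....#..#
.....##.
gen 36: ........
........
........
....##..
>..#...#
...#..#.
....#..#
.....##.

1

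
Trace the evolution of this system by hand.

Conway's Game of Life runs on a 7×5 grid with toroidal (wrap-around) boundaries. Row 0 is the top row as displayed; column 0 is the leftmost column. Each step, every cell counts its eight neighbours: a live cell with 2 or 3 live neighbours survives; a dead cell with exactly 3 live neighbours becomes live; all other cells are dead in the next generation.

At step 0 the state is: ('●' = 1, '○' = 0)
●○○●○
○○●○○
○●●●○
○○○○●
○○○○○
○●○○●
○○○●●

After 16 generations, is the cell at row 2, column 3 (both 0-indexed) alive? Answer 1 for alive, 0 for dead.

1

gen 0: ●○○●○
○○●○○
○●●●○
○○○○●
○○○○○
○●○○●
○○○●●
gen 1: ○○●●○
○○○○●
○●●●○
○○●●○
●○○○○
●○○●●
○○●●○
gen 2: ○○●○●
○●○○●
○●○○●
○○○●●
●●●○○
●●●●○
○●○○○
gen 3: ○●●●○
○●●○●
○○●○●
○○○●●
○○○○○
○○○●●
○○○○●
gen 4: ○●○○●
○○○○●
○●●○●
○○○●●
○○○○○
○○○●●
●○○○●
gen 5: ○○○●●
○●●○●
○○●○●
●○●●●
○○○○○
●○○●●
○○○○○
gen 6: ●○●●●
○●●○●
○○○○○
●●●○●
○●●○○
○○○○●
●○○○○
gen 7: ○○●○○
○●●○●
○○○○●
●○●●○
○○●○●
●●○○○
●●○○○
gen 8: ○○●●○
●●●○○
○○○○●
●●●○○
○○●○●
○○●○●
●○●○○
gen 9: ●○○●●
●●●○●
○○○●●
●●●○●
○○●○●
●○●○●
○○●○●
gen 10: ○○○○○
○●●○○
○○○○○
○●●○○
○○●○○
●○●○●
○○●○○
gen 11: ○●●○○
○○○○○
○○○○○
○●●○○
●○●○○
○○●○○
○●○●○
gen 12: ○●●○○
○○○○○
○○○○○
○●●○○
○○●●○
○○●●○
○●○●○
gen 13: ○●●○○
○○○○○
○○○○○
○●●●○
○○○○○
○●○○●
○●○●○
gen 14: ○●●○○
○○○○○
○○●○○
○○●○○
●●○●○
●○●○○
○●○●○
gen 15: ○●●○○
○●●○○
○○○○○
○○●●○
●○○●●
●○○●○
●○○●○
gen 16: ●○○●○
○●●○○
○●○●○
○○●●○
●●○○○
●●●●○
●○○●○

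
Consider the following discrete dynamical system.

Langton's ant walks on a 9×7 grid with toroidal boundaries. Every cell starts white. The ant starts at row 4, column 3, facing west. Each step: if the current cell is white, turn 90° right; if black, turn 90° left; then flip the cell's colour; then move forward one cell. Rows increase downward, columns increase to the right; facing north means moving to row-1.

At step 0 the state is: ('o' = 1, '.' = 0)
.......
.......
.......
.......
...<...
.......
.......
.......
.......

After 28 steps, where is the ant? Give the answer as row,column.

gen 0: .......
.......
.......
.......
...<...
.......
.......
.......
.......
gen 1: .......
.......
.......
...^...
...o...
.......
.......
.......
.......
gen 2: .......
.......
.......
...o>..
...o...
.......
.......
.......
.......
gen 3: .......
.......
.......
...oo..
...ov..
.......
.......
.......
.......
gen 4: .......
.......
.......
...oo..
...<o..
.......
.......
.......
.......
gen 5: .......
.......
.......
...oo..
....o..
...v...
.......
.......
.......
gen 6: .......
.......
.......
...oo..
....o..
..<o...
.......
.......
.......
gen 7: .......
.......
.......
...oo..
..^.o..
..oo...
.......
.......
.......
gen 8: .......
.......
.......
...oo..
..o>o..
..oo...
.......
.......
.......
gen 9: .......
.......
.......
...oo..
..ooo..
..ov...
.......
.......
.......
gen 10: .......
.......
.......
...oo..
..ooo..
..o.>..
.......
.......
.......
gen 11: .......
.......
.......
...oo..
..ooo..
..o.o..
....v..
.......
.......
gen 12: .......
.......
.......
...oo..
..ooo..
..o.o..
...<o..
.......
.......
gen 13: .......
.......
.......
...oo..
..ooo..
..o^o..
...oo..
.......
.......
gen 14: .......
.......
.......
...oo..
..ooo..
..oo>..
...oo..
.......
.......
gen 15: .......
.......
.......
...oo..
..oo^..
..oo...
...oo..
.......
.......
gen 16: .......
.......
.......
...oo..
..o<...
..oo...
...oo..
.......
.......
gen 17: .......
.......
.......
...oo..
..o....
..ov...
...oo..
.......
.......
gen 18: .......
.......
.......
...oo..
..o....
..o.>..
...oo..
.......
.......
gen 19: .......
.......
.......
...oo..
..o....
..o.o..
...ov..
.......
.......
gen 20: .......
.......
.......
...oo..
..o....
..o.o..
...o.>.
.......
.......
gen 21: .......
.......
.......
...oo..
..o....
..o.o..
...o.o.
.....v.
.......
gen 22: .......
.......
.......
...oo..
..o....
..o.o..
...o.o.
....<o.
.......
gen 23: .......
.......
.......
...oo..
..o....
..o.o..
...o^o.
....oo.
.......
gen 24: .......
.......
.......
...oo..
..o....
..o.o..
...oo>.
....oo.
.......
gen 25: .......
.......
.......
...oo..
..o....
..o.o^.
...oo..
....oo.
.......
gen 26: .......
.......
.......
...oo..
..o....
..o.oo>
...oo..
....oo.
.......
gen 27: .......
.......
.......
...oo..
..o....
..o.ooo
...oo.v
....oo.
.......
gen 28: .......
.......
.......
...oo..
..o....
..o.ooo
...oo<o
....oo.
.......

6,5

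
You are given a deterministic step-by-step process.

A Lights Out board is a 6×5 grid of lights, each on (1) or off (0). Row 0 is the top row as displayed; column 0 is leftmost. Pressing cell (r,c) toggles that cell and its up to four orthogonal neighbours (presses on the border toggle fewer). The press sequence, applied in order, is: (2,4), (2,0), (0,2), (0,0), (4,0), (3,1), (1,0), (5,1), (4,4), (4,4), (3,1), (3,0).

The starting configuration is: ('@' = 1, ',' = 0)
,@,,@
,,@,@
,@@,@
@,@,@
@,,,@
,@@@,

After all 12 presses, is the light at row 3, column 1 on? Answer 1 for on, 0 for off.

[0] ,@,,@
,,@,@
,@@,@
@,@,@
@,,,@
,@@@,
[1] ,@,,@
,,@,,
,@@@,
@,@,,
@,,,@
,@@@,
[2] ,@,,@
@,@,,
@,@@,
,,@,,
@,,,@
,@@@,
[3] ,,@@@
@,,,,
@,@@,
,,@,,
@,,,@
,@@@,
[4] @@@@@
,,,,,
@,@@,
,,@,,
@,,,@
,@@@,
[5] @@@@@
,,,,,
@,@@,
@,@,,
,@,,@
@@@@,
[6] @@@@@
,,,,,
@@@@,
,@,,,
,,,,@
@@@@,
[7] ,@@@@
@@,,,
,@@@,
,@,,,
,,,,@
@@@@,
[8] ,@@@@
@@,,,
,@@@,
,@,,,
,@,,@
,,,@,
[9] ,@@@@
@@,,,
,@@@,
,@,,@
,@,@,
,,,@@
[10] ,@@@@
@@,,,
,@@@,
,@,,,
,@,,@
,,,@,
[11] ,@@@@
@@,,,
,,@@,
@,@,,
,,,,@
,,,@,
[12] ,@@@@
@@,,,
@,@@,
,@@,,
@,,,@
,,,@,

1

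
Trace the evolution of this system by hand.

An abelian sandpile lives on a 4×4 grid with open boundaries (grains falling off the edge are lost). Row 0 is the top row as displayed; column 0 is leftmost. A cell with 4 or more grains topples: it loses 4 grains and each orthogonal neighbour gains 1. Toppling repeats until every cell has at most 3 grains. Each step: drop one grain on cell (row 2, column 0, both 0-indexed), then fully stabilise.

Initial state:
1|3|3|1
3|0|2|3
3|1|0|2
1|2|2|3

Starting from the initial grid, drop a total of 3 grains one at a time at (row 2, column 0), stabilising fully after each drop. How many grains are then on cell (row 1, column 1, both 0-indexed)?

1

t=0: 1|3|3|1
3|0|2|3
3|1|0|2
1|2|2|3
t=1: 2|3|3|1
0|1|2|3
1|2|0|2
2|2|2|3
t=2: 2|3|3|1
0|1|2|3
2|2|0|2
2|2|2|3
t=3: 2|3|3|1
0|1|2|3
3|2|0|2
2|2|2|3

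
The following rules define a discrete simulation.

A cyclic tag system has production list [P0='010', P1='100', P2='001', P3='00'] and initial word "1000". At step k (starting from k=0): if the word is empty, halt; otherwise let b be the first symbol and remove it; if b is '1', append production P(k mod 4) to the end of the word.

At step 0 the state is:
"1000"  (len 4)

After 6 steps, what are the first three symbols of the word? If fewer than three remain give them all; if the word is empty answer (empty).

010

step 0: "1000"  (len 4)
step 1: "000010"  (len 6)
step 2: "00010"  (len 5)
step 3: "0010"  (len 4)
step 4: "010"  (len 3)
step 5: "10"  (len 2)
step 6: "0100"  (len 4)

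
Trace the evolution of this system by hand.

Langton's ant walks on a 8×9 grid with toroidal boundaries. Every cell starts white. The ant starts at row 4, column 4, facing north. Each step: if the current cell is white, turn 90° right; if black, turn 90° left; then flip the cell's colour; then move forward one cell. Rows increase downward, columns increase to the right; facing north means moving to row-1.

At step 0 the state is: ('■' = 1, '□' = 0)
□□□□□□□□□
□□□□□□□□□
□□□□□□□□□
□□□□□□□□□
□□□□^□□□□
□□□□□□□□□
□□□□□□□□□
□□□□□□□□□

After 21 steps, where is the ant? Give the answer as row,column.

step 0: □□□□□□□□□
□□□□□□□□□
□□□□□□□□□
□□□□□□□□□
□□□□^□□□□
□□□□□□□□□
□□□□□□□□□
□□□□□□□□□
step 1: □□□□□□□□□
□□□□□□□□□
□□□□□□□□□
□□□□□□□□□
□□□□■>□□□
□□□□□□□□□
□□□□□□□□□
□□□□□□□□□
step 2: □□□□□□□□□
□□□□□□□□□
□□□□□□□□□
□□□□□□□□□
□□□□■■□□□
□□□□□v□□□
□□□□□□□□□
□□□□□□□□□
step 3: □□□□□□□□□
□□□□□□□□□
□□□□□□□□□
□□□□□□□□□
□□□□■■□□□
□□□□<■□□□
□□□□□□□□□
□□□□□□□□□
step 4: □□□□□□□□□
□□□□□□□□□
□□□□□□□□□
□□□□□□□□□
□□□□^■□□□
□□□□■■□□□
□□□□□□□□□
□□□□□□□□□
step 5: □□□□□□□□□
□□□□□□□□□
□□□□□□□□□
□□□□□□□□□
□□□<□■□□□
□□□□■■□□□
□□□□□□□□□
□□□□□□□□□
step 6: □□□□□□□□□
□□□□□□□□□
□□□□□□□□□
□□□^□□□□□
□□□■□■□□□
□□□□■■□□□
□□□□□□□□□
□□□□□□□□□
step 7: □□□□□□□□□
□□□□□□□□□
□□□□□□□□□
□□□■>□□□□
□□□■□■□□□
□□□□■■□□□
□□□□□□□□□
□□□□□□□□□
step 8: □□□□□□□□□
□□□□□□□□□
□□□□□□□□□
□□□■■□□□□
□□□■v■□□□
□□□□■■□□□
□□□□□□□□□
□□□□□□□□□
step 9: □□□□□□□□□
□□□□□□□□□
□□□□□□□□□
□□□■■□□□□
□□□<■■□□□
□□□□■■□□□
□□□□□□□□□
□□□□□□□□□
step 10: □□□□□□□□□
□□□□□□□□□
□□□□□□□□□
□□□■■□□□□
□□□□■■□□□
□□□v■■□□□
□□□□□□□□□
□□□□□□□□□
step 11: □□□□□□□□□
□□□□□□□□□
□□□□□□□□□
□□□■■□□□□
□□□□■■□□□
□□<■■■□□□
□□□□□□□□□
□□□□□□□□□
step 12: □□□□□□□□□
□□□□□□□□□
□□□□□□□□□
□□□■■□□□□
□□^□■■□□□
□□■■■■□□□
□□□□□□□□□
□□□□□□□□□
step 13: □□□□□□□□□
□□□□□□□□□
□□□□□□□□□
□□□■■□□□□
□□■>■■□□□
□□■■■■□□□
□□□□□□□□□
□□□□□□□□□
step 14: □□□□□□□□□
□□□□□□□□□
□□□□□□□□□
□□□■■□□□□
□□■■■■□□□
□□■v■■□□□
□□□□□□□□□
□□□□□□□□□
step 15: □□□□□□□□□
□□□□□□□□□
□□□□□□□□□
□□□■■□□□□
□□■■■■□□□
□□■□>■□□□
□□□□□□□□□
□□□□□□□□□
step 16: □□□□□□□□□
□□□□□□□□□
□□□□□□□□□
□□□■■□□□□
□□■■^■□□□
□□■□□■□□□
□□□□□□□□□
□□□□□□□□□
step 17: □□□□□□□□□
□□□□□□□□□
□□□□□□□□□
□□□■■□□□□
□□■<□■□□□
□□■□□■□□□
□□□□□□□□□
□□□□□□□□□
step 18: □□□□□□□□□
□□□□□□□□□
□□□□□□□□□
□□□■■□□□□
□□■□□■□□□
□□■v□■□□□
□□□□□□□□□
□□□□□□□□□
step 19: □□□□□□□□□
□□□□□□□□□
□□□□□□□□□
□□□■■□□□□
□□■□□■□□□
□□<■□■□□□
□□□□□□□□□
□□□□□□□□□
step 20: □□□□□□□□□
□□□□□□□□□
□□□□□□□□□
□□□■■□□□□
□□■□□■□□□
□□□■□■□□□
□□v□□□□□□
□□□□□□□□□
step 21: □□□□□□□□□
□□□□□□□□□
□□□□□□□□□
□□□■■□□□□
□□■□□■□□□
□□□■□■□□□
□<■□□□□□□
□□□□□□□□□

6,1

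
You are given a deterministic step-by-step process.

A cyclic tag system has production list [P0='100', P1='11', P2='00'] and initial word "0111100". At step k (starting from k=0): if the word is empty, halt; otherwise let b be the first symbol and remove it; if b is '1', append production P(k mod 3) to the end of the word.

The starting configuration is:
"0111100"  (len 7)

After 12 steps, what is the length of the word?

0) "0111100"  (len 7)
1) "111100"  (len 6)
2) "1110011"  (len 7)
3) "11001100"  (len 8)
4) "1001100100"  (len 10)
5) "00110010011"  (len 11)
6) "0110010011"  (len 10)
7) "110010011"  (len 9)
8) "1001001111"  (len 10)
9) "00100111100"  (len 11)
10) "0100111100"  (len 10)
11) "100111100"  (len 9)
12) "0011110000"  (len 10)

10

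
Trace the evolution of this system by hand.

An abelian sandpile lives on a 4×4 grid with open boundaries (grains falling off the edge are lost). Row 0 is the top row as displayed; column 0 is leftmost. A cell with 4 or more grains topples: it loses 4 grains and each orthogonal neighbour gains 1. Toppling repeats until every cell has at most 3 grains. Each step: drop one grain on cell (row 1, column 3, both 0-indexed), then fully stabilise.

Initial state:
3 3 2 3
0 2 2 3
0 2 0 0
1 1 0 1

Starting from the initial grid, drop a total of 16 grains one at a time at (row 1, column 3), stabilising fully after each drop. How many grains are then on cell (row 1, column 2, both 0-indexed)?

2

gen 0: 3 3 2 3
0 2 2 3
0 2 0 0
1 1 0 1
gen 1: 3 3 3 0
0 2 3 1
0 2 0 1
1 1 0 1
gen 2: 3 3 3 0
0 2 3 2
0 2 0 1
1 1 0 1
gen 3: 3 3 3 0
0 2 3 3
0 2 0 1
1 1 0 1
gen 4: 0 2 1 2
2 0 2 1
0 3 1 2
1 1 0 1
gen 5: 0 2 1 2
2 0 2 2
0 3 1 2
1 1 0 1
gen 6: 0 2 1 2
2 0 2 3
0 3 1 2
1 1 0 1
gen 7: 0 2 1 3
2 0 3 0
0 3 1 3
1 1 0 1
gen 8: 0 2 1 3
2 0 3 1
0 3 1 3
1 1 0 1
gen 9: 0 2 1 3
2 0 3 2
0 3 1 3
1 1 0 1
gen 10: 0 2 1 3
2 0 3 3
0 3 1 3
1 1 0 1
gen 11: 0 2 3 0
2 1 0 3
0 3 3 0
1 1 0 2
gen 12: 0 2 3 1
2 1 1 0
0 3 3 1
1 1 0 2
gen 13: 0 2 3 1
2 1 1 1
0 3 3 1
1 1 0 2
gen 14: 0 2 3 1
2 1 1 2
0 3 3 1
1 1 0 2
gen 15: 0 2 3 1
2 1 1 3
0 3 3 1
1 1 0 2
gen 16: 0 2 3 2
2 1 2 0
0 3 3 2
1 1 0 2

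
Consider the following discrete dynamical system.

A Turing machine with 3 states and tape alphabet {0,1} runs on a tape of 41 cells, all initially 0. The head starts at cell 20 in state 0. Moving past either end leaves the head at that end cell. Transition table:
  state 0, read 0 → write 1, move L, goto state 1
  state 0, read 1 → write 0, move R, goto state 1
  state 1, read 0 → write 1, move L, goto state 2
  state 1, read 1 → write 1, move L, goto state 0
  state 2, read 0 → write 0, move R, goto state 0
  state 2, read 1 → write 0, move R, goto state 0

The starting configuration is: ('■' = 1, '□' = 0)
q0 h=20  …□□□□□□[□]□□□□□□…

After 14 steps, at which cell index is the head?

[0] q0 h=20  …□□□□□□[□]□□□□□□…
[1] q1 h=19  …□□□□□□[□]■□□□□□…
[2] q2 h=18  …□□□□□□[□]■■□□□□…
[3] q0 h=19  …□□□□□□[■]■□□□□□…
[4] q1 h=20  …□□□□□□[■]□□□□□□…
[5] q0 h=19  …□□□□□□[□]■□□□□□…
[6] q1 h=18  …□□□□□□[□]■■□□□□…
[7] q2 h=17  …□□□□□□[□]■■■□□□…
[8] q0 h=18  …□□□□□□[■]■■□□□□…
[9] q1 h=19  …□□□□□□[■]■□□□□□…
[10] q0 h=18  …□□□□□□[□]■■□□□□…
[11] q1 h=17  …□□□□□□[□]■■■□□□…
[12] q2 h=16  …□□□□□□[□]■■■■□□…
[13] q0 h=17  …□□□□□□[■]■■■□□□…
[14] q1 h=18  …□□□□□□[■]■■□□□□…

18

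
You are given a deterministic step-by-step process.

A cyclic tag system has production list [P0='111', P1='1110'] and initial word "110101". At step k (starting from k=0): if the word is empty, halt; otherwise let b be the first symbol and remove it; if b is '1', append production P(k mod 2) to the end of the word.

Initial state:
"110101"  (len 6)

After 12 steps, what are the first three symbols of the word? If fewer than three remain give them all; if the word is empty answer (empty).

011

0) "110101"  (len 6)
1) "10101111"  (len 8)
2) "01011111110"  (len 11)
3) "1011111110"  (len 10)
4) "0111111101110"  (len 13)
5) "111111101110"  (len 12)
6) "111111011101110"  (len 15)
7) "11111011101110111"  (len 17)
8) "11110111011101111110"  (len 20)
9) "1110111011101111110111"  (len 22)
10) "1101110111011111101111110"  (len 25)
11) "101110111011111101111110111"  (len 27)
12) "011101110111111011111101111110"  (len 30)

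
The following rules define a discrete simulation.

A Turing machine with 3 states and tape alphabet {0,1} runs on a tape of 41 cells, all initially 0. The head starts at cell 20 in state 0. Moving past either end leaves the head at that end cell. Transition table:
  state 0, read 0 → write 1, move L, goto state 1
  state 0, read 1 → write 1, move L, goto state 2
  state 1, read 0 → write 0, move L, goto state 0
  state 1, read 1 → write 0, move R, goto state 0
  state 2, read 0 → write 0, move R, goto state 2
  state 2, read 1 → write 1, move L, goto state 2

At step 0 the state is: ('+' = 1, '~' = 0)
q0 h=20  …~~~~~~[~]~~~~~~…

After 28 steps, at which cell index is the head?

1

gen 0: q0 h=20  …~~~~~~[~]~~~~~~…
gen 1: q1 h=19  …~~~~~~[~]+~~~~~…
gen 2: q0 h=18  …~~~~~~[~]~+~~~~…
gen 3: q1 h=17  …~~~~~~[~]+~+~~~…
gen 4: q0 h=16  …~~~~~~[~]~+~+~~…
gen 5: q1 h=15  …~~~~~~[~]+~+~+~…
gen 6: q0 h=14  …~~~~~~[~]~+~+~+…
gen 7: q1 h=13  …~~~~~~[~]+~+~+~…
gen 8: q0 h=12  …~~~~~~[~]~+~+~+…
gen 9: q1 h=11  …~~~~~~[~]+~+~+~…
gen 10: q0 h=10  …~~~~~~[~]~+~+~+…
gen 11: q1 h= 9  …~~~~~~[~]+~+~+~…
gen 12: q0 h= 8  …~~~~~~[~]~+~+~+…
gen 13: q1 h= 7  …~~~~~~[~]+~+~+~…
gen 14: q0 h= 6  |~~~~~~[~]~+~+~+…
gen 15: q1 h= 5  |~~~~~[~]+~+~+~…
gen 16: q0 h= 4  |~~~~[~]~+~+~+…
gen 17: q1 h= 3  |~~~[~]+~+~+~…
gen 18: q0 h= 2  |~~[~]~+~+~+…
gen 19: q1 h= 1  |~[~]+~+~+~…
gen 20: q0 h= 0  |[~]~+~+~+…
gen 21: q1 h= 0  |[+]~+~+~+…
gen 22: q0 h= 1  |~[~]+~+~+~…
gen 23: q1 h= 0  |[~]++~+~+…
gen 24: q0 h= 0  |[~]++~+~+…
gen 25: q1 h= 0  |[+]++~+~+…
gen 26: q0 h= 1  |~[+]+~+~+~…
gen 27: q2 h= 0  |[~]++~+~+…
gen 28: q2 h= 1  |~[+]+~+~+~…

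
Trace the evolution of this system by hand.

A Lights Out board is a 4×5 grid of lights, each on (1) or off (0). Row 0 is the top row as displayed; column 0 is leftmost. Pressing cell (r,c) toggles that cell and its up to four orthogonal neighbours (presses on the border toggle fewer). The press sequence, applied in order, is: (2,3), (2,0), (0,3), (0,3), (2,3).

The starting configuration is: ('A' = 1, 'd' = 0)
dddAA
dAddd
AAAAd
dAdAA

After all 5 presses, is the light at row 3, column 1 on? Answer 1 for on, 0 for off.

t=0: dddAA
dAddd
AAAAd
dAdAA
t=1: dddAA
dAdAd
AAddA
dAddA
t=2: dddAA
AAdAd
ddddA
AAddA
t=3: ddAdd
AAddd
ddddA
AAddA
t=4: dddAA
AAdAd
ddddA
AAddA
t=5: dddAA
AAddd
ddAAd
AAdAA

1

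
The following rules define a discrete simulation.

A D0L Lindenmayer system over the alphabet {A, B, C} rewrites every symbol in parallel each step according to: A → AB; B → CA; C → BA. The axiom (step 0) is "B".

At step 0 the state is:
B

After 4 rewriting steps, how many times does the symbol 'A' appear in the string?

8

k=0  B
k=1  CA
k=2  BAAB
k=3  CAABABCA
k=4  BAABABCAABCABAAB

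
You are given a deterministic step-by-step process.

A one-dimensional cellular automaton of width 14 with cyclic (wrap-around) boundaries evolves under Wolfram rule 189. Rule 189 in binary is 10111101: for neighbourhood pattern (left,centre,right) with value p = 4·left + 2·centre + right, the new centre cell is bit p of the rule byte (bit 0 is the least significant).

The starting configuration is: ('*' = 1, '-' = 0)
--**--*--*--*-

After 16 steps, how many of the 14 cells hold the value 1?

step 0: --**--*--*--*-
step 1: *-*-*-**-**-**
step 2: -******-**-***
step 3: ******-**-***-
step 4: *****-**-***-*
step 5: ****-**-***-**
step 6: ***-**-***-***
step 7: **-**-***-****
step 8: *-**-***-*****
step 9: -**-***-******
step 10: **-***-******-
step 11: *-***-******-*
step 12: -***-******-**
step 13: ***-******-**-
step 14: **-******-**-*
step 15: *-******-**-**
step 16: -******-**-***

11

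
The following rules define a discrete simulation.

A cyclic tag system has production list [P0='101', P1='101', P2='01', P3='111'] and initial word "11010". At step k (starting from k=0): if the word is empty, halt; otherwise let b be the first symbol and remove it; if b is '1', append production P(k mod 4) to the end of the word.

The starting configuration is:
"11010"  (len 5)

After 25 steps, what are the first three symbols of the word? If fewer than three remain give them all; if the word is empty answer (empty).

gen 0: "11010"  (len 5)
gen 1: "1010101"  (len 7)
gen 2: "010101101"  (len 9)
gen 3: "10101101"  (len 8)
gen 4: "0101101111"  (len 10)
gen 5: "101101111"  (len 9)
gen 6: "01101111101"  (len 11)
gen 7: "1101111101"  (len 10)
gen 8: "101111101111"  (len 12)
gen 9: "01111101111101"  (len 14)
gen 10: "1111101111101"  (len 13)
gen 11: "11110111110101"  (len 14)
gen 12: "1110111110101111"  (len 16)
gen 13: "110111110101111101"  (len 18)
gen 14: "10111110101111101101"  (len 20)
gen 15: "011111010111110110101"  (len 21)
gen 16: "11111010111110110101"  (len 20)
gen 17: "1111010111110110101101"  (len 22)
gen 18: "111010111110110101101101"  (len 24)
gen 19: "1101011111011010110110101"  (len 25)
gen 20: "101011111011010110110101111"  (len 27)
gen 21: "01011111011010110110101111101"  (len 29)
gen 22: "1011111011010110110101111101"  (len 28)
gen 23: "01111101101011011010111110101"  (len 29)
gen 24: "1111101101011011010111110101"  (len 28)
gen 25: "111101101011011010111110101101"  (len 30)

111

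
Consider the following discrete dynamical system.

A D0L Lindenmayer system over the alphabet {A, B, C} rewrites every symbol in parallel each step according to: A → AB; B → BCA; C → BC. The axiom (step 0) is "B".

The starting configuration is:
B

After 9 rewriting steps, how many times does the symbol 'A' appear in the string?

985

t=0: B
t=1: BCA
t=2: BCABCAB
t=3: BCABCABBCABCABBCA
t=4: BCABCABBCABCABBCABCABCABBCABCABBCABCABCAB
t=5: BCABCABBCABCABBCABCABCABBCABCABBCABCABCABBCABCABBCABCABBCABCABCABBCABCABBCABCABCABBCABCABBCABCABBCA
t=6: BCABCABBCABCABBCABCABCABBCABCABBCABCABCABBCABCABBCABCABBCA…BCABCABBCABCABBCABCABCABBCABCABBCABCABCABBCABCABBCABCABCAB  (len 239)
t=7: BCABCABBCABCABBCABCABCABBCABCABBCABCABCABBCABCABBCABCABBCA…BCABCABBCABCABBCABCABCABBCABCABBCABCABCABBCABCABBCABCABBCA  (len 577)
t=8: BCABCABBCABCABBCABCABCABBCABCABBCABCABCABBCABCABBCABCABBCA…BCABCABBCABCABBCABCABCABBCABCABBCABCABCABBCABCABBCABCABCAB  (len 1393)
t=9: BCABCABBCABCABBCABCABCABBCABCABBCABCABCABBCABCABBCABCABBCA…BCABCABBCABCABBCABCABCABBCABCABBCABCABCABBCABCABBCABCABBCA  (len 3363)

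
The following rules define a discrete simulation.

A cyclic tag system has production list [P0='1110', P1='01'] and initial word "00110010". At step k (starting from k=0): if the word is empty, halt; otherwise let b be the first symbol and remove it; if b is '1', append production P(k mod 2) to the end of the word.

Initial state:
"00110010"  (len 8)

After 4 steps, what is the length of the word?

10

[0] "00110010"  (len 8)
[1] "0110010"  (len 7)
[2] "110010"  (len 6)
[3] "100101110"  (len 9)
[4] "0010111001"  (len 10)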